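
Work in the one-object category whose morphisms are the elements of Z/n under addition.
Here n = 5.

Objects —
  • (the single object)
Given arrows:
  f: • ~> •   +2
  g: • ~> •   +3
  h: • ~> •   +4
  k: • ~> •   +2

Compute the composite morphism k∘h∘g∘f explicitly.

Answer: +1

Trace:
  0 +2≡2 +3≡0 +4≡4 +2≡1  (mod 5)
result: +1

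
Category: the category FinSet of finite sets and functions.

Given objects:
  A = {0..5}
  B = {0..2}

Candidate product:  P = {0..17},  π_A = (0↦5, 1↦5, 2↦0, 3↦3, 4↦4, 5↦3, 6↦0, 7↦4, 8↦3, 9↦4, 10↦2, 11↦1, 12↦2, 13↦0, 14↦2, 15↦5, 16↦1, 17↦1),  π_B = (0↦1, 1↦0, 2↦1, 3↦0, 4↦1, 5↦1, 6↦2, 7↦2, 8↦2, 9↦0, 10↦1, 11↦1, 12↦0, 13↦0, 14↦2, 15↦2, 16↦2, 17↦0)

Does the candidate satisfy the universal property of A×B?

Answer: VALID PRODUCT

Derivation:
|A|·|B| = 6·3 = 18;  |P| = 18
Check the pairing map k ↦ (π_A(k), π_B(k)):
  0 ↦ (5,1)
  1 ↦ (5,0)
  2 ↦ (0,1)
  3 ↦ (3,0)
  4 ↦ (4,1)
  5 ↦ (3,1)
  6 ↦ (0,2)
  7 ↦ (4,2)
  8 ↦ (3,2)
  9 ↦ (4,0)
  10 ↦ (2,1)
  11 ↦ (1,1)
  12 ↦ (2,0)
  13 ↦ (0,0)
  14 ↦ (2,2)
  15 ↦ (5,2)
  16 ↦ (1,2)
  17 ↦ (1,0)
distinct pairs in image: 18 / 18 needed
  → bijection onto A×B; projections well-typed.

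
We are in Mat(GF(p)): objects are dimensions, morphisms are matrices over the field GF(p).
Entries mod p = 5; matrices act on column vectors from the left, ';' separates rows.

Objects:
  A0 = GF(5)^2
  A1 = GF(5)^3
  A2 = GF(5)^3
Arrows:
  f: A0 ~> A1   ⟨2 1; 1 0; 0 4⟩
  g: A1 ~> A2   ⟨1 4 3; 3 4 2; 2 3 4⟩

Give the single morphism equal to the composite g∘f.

  e0=(1,0) f~>(2,1,0) g~>(1,0,2)
  e1=(0,1) f~>(1,0,4) g~>(3,1,3)
⟦path⟧: ⟨1 3; 0 1; 2 3⟩

Answer: ⟨1 3; 0 1; 2 3⟩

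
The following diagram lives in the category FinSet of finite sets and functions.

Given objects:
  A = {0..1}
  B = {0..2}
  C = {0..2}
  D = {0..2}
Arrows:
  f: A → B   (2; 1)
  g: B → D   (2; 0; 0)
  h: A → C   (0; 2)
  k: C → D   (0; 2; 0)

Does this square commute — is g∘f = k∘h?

Answer: COMMUTES

Derivation:
1) trace f;g:
  0 f→2 g→0
  1 f→1 g→0
  ⟦path⟧₁ = (0; 0)
2) trace h;k:
  0 h→0 k→0
  1 h→2 k→0
  ⟦path⟧₂ = (0; 0)
Equal? YES — commutes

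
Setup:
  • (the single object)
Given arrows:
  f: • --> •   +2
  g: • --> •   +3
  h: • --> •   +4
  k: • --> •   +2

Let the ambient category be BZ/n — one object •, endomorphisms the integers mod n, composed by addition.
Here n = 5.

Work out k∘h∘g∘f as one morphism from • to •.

  0 +2≡2 +3≡0 +4≡4 +2≡1  (mod 5)
result: +1

Answer: +1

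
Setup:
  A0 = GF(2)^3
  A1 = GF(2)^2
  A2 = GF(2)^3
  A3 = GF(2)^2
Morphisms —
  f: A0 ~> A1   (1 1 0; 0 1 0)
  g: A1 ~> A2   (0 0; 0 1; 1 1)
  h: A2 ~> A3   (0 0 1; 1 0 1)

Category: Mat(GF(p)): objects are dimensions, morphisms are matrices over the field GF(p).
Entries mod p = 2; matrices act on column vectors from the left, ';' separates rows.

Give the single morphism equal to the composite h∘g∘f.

  e0=⟨1,0,0⟩ f~>⟨1,0⟩ g~>⟨0,0,1⟩ h~>⟨1,1⟩
  e1=⟨0,1,0⟩ f~>⟨1,1⟩ g~>⟨0,1,0⟩ h~>⟨0,0⟩
  e2=⟨0,0,1⟩ f~>⟨0,0⟩ g~>⟨0,0,0⟩ h~>⟨0,0⟩
composite: (1 0 0; 1 0 0)

Answer: (1 0 0; 1 0 0)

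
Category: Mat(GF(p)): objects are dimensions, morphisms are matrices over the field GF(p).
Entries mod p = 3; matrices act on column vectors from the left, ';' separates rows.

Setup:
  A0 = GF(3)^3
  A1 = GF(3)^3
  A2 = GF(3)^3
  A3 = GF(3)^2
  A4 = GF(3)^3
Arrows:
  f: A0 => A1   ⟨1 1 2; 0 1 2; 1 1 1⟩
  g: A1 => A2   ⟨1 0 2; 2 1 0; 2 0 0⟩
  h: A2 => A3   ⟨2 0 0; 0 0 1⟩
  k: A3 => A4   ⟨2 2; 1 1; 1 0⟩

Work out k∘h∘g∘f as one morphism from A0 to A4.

Answer: ⟨1 1 0; 2 2 0; 0 0 2⟩

Derivation:
  e0=(1,0,0) f=>(1,0,1) g=>(0,2,2) h=>(0,2) k=>(1,2,0)
  e1=(0,1,0) f=>(1,1,1) g=>(0,0,2) h=>(0,2) k=>(1,2,0)
  e2=(0,0,1) f=>(2,2,1) g=>(1,0,1) h=>(2,1) k=>(0,0,2)
composite: ⟨1 1 0; 2 2 0; 0 0 2⟩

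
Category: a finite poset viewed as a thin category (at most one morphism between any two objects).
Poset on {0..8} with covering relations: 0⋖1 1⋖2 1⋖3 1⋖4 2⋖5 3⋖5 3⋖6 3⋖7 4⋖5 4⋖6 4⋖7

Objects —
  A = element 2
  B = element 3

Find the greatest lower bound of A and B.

Common predecessors of 2,3: {0,1}
  0 <= 1
  1 <= 1
glb = 1

Answer: A∧B = 1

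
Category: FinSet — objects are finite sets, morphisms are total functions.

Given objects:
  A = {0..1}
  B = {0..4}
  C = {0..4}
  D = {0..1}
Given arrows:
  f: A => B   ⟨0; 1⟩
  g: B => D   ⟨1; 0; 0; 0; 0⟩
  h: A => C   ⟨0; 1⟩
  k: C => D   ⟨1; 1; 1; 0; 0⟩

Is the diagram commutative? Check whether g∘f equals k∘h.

Answer: DOES NOT COMMUTE

Work:
Along f;g (path 1):
  0 f=>0 g=>1
  1 f=>1 g=>0
  composite₁ = ⟨1; 0⟩
Along h;k (path 2):
  0 h=>0 k=>1
  1 h=>1 k=>1
  composite₂ = ⟨1; 1⟩
Equal? NO — does not commute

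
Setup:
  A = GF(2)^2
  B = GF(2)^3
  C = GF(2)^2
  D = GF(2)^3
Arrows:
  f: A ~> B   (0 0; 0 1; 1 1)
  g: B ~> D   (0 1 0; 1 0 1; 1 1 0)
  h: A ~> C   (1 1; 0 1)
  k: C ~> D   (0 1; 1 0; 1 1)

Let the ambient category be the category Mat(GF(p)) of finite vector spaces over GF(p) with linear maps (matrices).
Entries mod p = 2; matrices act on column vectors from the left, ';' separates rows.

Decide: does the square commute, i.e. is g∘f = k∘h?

Path 1 = f;g:
  e0=(1,0) f~>(0,0,1) g~>(0,1,0)
  e1=(0,1) f~>(0,1,1) g~>(1,1,1)
  composite₁ = (0 1; 1 1; 0 1)
Path 2 = h;k:
  e0=(1,0) h~>(1,0) k~>(0,1,1)
  e1=(0,1) h~>(1,1) k~>(1,1,0)
  composite₂ = (0 1; 1 1; 1 0)
Equal? NO — does not commute

Answer: DOES NOT COMMUTE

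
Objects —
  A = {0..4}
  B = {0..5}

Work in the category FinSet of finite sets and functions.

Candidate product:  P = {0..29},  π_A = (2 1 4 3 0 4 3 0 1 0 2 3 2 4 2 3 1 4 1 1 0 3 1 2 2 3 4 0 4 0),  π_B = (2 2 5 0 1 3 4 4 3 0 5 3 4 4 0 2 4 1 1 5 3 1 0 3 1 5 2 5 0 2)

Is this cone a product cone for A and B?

|A|·|B| = 5·6 = 30;  |P| = 30
Check the pairing map k ↦ (π_A(k), π_B(k)):
  0 ↦ (2,2)
  1 ↦ (1,2)
  2 ↦ (4,5)
  3 ↦ (3,0)
  4 ↦ (0,1)
  5 ↦ (4,3)
  6 ↦ (3,4)
  7 ↦ (0,4)
  8 ↦ (1,3)
  9 ↦ (0,0)
  10 ↦ (2,5)
  11 ↦ (3,3)
  12 ↦ (2,4)
  13 ↦ (4,4)
  14 ↦ (2,0)
  15 ↦ (3,2)
  16 ↦ (1,4)
  17 ↦ (4,1)
  18 ↦ (1,1)
  19 ↦ (1,5)
  20 ↦ (0,3)
  21 ↦ (3,1)
  22 ↦ (1,0)
  23 ↦ (2,3)
  24 ↦ (2,1)
  25 ↦ (3,5)
  26 ↦ (4,2)
  27 ↦ (0,5)
  28 ↦ (4,0)
  29 ↦ (0,2)
distinct pairs in image: 30 / 30 needed
  → bijection onto A×B; projections well-typed.

Answer: VALID PRODUCT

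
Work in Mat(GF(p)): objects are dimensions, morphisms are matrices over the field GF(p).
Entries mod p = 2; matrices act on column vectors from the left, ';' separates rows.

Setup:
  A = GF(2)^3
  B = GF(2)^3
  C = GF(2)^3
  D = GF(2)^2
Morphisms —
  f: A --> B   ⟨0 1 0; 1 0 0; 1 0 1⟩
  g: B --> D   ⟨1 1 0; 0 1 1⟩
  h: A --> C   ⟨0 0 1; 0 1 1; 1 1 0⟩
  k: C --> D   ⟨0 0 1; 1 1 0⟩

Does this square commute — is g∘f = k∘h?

Along f;g (path 1):
  e0=(1,0,0) f-->(0,1,1) g-->(1,0)
  e1=(0,1,0) f-->(1,0,0) g-->(1,0)
  e2=(0,0,1) f-->(0,0,1) g-->(0,1)
  ⟦path⟧₁ = ⟨1 1 0; 0 0 1⟩
Along h;k (path 2):
  e0=(1,0,0) h-->(0,0,1) k-->(1,0)
  e1=(0,1,0) h-->(0,1,1) k-->(1,1)
  e2=(0,0,1) h-->(1,1,0) k-->(0,0)
  ⟦path⟧₂ = ⟨1 1 0; 0 1 0⟩
Equal? NO — does not commute

Answer: DOES NOT COMMUTE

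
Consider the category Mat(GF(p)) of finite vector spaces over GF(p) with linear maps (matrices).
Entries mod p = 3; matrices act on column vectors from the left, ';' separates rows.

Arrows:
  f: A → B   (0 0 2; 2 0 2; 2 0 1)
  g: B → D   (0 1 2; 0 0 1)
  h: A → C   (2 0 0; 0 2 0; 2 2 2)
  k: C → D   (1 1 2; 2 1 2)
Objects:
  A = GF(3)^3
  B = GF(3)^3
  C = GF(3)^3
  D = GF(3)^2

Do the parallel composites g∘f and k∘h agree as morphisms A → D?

Answer: COMMUTES

Derivation:
1) trace f;g:
  e0=⟨1,0,0⟩ f→⟨0,2,2⟩ g→⟨0,2⟩
  e1=⟨0,1,0⟩ f→⟨0,0,0⟩ g→⟨0,0⟩
  e2=⟨0,0,1⟩ f→⟨2,2,1⟩ g→⟨1,1⟩
  composite₁ = (0 0 1; 2 0 1)
2) trace h;k:
  e0=⟨1,0,0⟩ h→⟨2,0,2⟩ k→⟨0,2⟩
  e1=⟨0,1,0⟩ h→⟨0,2,2⟩ k→⟨0,0⟩
  e2=⟨0,0,1⟩ h→⟨0,0,2⟩ k→⟨1,1⟩
  composite₂ = (0 0 1; 2 0 1)
Equal? same morphism ✓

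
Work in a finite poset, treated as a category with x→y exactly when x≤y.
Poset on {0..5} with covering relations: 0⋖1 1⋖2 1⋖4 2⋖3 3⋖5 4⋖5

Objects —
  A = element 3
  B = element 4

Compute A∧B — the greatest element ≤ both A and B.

Answer: A∧B = 1

Work:
Common predecessors of 3,4: {0,1}
  0 <= 1
  1 <= 1
glb = 1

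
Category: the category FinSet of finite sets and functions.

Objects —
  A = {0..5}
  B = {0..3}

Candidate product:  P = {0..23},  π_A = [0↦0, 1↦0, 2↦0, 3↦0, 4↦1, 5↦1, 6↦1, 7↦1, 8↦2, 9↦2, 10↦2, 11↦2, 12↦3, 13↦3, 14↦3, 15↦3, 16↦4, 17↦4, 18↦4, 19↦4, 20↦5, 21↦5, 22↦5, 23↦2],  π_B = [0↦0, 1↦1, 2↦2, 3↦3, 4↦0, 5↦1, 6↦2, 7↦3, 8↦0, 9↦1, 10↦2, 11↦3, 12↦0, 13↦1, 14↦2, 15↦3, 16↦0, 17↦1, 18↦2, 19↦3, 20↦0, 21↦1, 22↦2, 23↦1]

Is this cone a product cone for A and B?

|A|·|B| = 6·4 = 24;  |P| = 24
Check the pairing map k ↦ (π_A(k), π_B(k)):
  0 ↦ (0,0)
  1 ↦ (0,1)
  2 ↦ (0,2)
  3 ↦ (0,3)
  4 ↦ (1,0)
  5 ↦ (1,1)
  6 ↦ (1,2)
  7 ↦ (1,3)
  8 ↦ (2,0)
  9 ↦ (2,1)
  10 ↦ (2,2)
  11 ↦ (2,3)
  12 ↦ (3,0)
  13 ↦ (3,1)
  14 ↦ (3,2)
  15 ↦ (3,3)
  16 ↦ (4,0)
  17 ↦ (4,1)
  18 ↦ (4,2)
  19 ↦ (4,3)
  20 ↦ (5,0)
  21 ↦ (5,1)
  22 ↦ (5,2)
  23 ↦ (2,1)  ✗ repeats pair of k=9
distinct pairs in image: 23 / 24 needed
  → (2,1) hit at k=9 and k=23

Answer: NOT A VALID PRODUCT — duplicate pair at indices 9,23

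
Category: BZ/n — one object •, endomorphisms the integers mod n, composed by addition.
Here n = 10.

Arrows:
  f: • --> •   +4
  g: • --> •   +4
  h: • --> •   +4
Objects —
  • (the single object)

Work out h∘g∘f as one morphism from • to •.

Answer: +2

Trace:
  0 +4≡4 +4≡8 +4≡2  (mod 10)
composite: +2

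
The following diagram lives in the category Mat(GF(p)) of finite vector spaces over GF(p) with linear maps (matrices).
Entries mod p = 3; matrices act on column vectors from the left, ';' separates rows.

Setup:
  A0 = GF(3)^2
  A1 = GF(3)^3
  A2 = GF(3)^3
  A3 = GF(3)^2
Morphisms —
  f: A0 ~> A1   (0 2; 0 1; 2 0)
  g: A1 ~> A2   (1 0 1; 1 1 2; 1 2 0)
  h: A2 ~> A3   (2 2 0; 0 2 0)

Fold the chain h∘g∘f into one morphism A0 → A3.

  e0=(1,0) f~>(0,0,2) g~>(2,1,0) h~>(0,2)
  e1=(0,1) f~>(2,1,0) g~>(2,0,1) h~>(1,0)
result: (0 1; 2 0)

Answer: (0 1; 2 0)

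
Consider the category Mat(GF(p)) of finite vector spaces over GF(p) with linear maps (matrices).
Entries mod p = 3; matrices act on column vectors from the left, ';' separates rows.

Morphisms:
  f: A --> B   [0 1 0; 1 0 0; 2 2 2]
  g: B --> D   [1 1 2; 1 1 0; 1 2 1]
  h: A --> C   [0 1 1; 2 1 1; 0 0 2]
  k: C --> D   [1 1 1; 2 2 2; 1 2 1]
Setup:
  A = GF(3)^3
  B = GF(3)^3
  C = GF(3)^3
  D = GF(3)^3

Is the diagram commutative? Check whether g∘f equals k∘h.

1) trace f;g:
  e0=⟨1,0,0⟩ f-->⟨0,1,2⟩ g-->⟨2,1,1⟩
  e1=⟨0,1,0⟩ f-->⟨1,0,2⟩ g-->⟨2,1,0⟩
  e2=⟨0,0,1⟩ f-->⟨0,0,2⟩ g-->⟨1,0,2⟩
  composite₁ = [2 2 1; 1 1 0; 1 0 2]
2) trace h;k:
  e0=⟨1,0,0⟩ h-->⟨0,2,0⟩ k-->⟨2,1,1⟩
  e1=⟨0,1,0⟩ h-->⟨1,1,0⟩ k-->⟨2,1,0⟩
  e2=⟨0,0,1⟩ h-->⟨1,1,2⟩ k-->⟨1,2,2⟩
  composite₂ = [2 2 1; 1 1 2; 1 0 2]
Equal? distinct morphisms ✗

Answer: DOES NOT COMMUTE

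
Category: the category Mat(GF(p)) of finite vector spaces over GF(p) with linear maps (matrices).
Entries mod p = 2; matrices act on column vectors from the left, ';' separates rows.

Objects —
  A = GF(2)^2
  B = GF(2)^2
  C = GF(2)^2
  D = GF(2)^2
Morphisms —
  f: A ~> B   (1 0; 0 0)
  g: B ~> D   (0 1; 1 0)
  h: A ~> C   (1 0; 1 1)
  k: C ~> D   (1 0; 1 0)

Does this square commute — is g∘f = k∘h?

Answer: DOES NOT COMMUTE

Work:
Along f;g (path 1):
  e0=⟨1,0⟩ f~>⟨1,0⟩ g~>⟨0,1⟩
  e1=⟨0,1⟩ f~>⟨0,0⟩ g~>⟨0,0⟩
  result₁ = (0 0; 1 0)
Along h;k (path 2):
  e0=⟨1,0⟩ h~>⟨1,1⟩ k~>⟨1,1⟩
  e1=⟨0,1⟩ h~>⟨0,1⟩ k~>⟨0,0⟩
  result₂ = (1 0; 1 0)
Equal? differ; not commutative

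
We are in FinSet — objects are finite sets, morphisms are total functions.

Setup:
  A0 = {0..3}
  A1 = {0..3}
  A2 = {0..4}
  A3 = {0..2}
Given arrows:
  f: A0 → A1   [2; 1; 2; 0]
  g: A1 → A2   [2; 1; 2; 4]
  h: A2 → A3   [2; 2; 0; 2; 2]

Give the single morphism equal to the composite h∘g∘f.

  0 f→2 g→2 h→0
  1 f→1 g→1 h→2
  2 f→2 g→2 h→0
  3 f→0 g→2 h→0
result: [0; 2; 0; 0]

Answer: [0; 2; 0; 0]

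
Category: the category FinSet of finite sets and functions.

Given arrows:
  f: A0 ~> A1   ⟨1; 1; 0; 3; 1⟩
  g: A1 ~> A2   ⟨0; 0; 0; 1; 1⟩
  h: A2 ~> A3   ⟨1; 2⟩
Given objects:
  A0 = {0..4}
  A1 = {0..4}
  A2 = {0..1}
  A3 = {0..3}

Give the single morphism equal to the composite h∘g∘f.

  0 f~>1 g~>0 h~>1
  1 f~>1 g~>0 h~>1
  2 f~>0 g~>0 h~>1
  3 f~>3 g~>1 h~>2
  4 f~>1 g~>0 h~>1
composite: ⟨1; 1; 1; 2; 1⟩

Answer: ⟨1; 1; 1; 2; 1⟩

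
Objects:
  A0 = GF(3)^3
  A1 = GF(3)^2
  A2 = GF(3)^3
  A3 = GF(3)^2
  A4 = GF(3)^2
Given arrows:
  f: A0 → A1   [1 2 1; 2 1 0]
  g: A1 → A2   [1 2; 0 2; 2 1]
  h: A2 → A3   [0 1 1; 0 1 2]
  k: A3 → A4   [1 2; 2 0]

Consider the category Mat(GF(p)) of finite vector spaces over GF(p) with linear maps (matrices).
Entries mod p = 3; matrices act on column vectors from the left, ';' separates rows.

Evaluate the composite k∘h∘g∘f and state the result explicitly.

Answer: [2 1 1; 1 2 1]

Derivation:
  e0=(1,0,0) f→(1,2) g→(2,1,1) h→(2,0) k→(2,1)
  e1=(0,1,0) f→(2,1) g→(1,2,2) h→(1,0) k→(1,2)
  e2=(0,0,1) f→(1,0) g→(1,0,2) h→(2,1) k→(1,1)
result: [2 1 1; 1 2 1]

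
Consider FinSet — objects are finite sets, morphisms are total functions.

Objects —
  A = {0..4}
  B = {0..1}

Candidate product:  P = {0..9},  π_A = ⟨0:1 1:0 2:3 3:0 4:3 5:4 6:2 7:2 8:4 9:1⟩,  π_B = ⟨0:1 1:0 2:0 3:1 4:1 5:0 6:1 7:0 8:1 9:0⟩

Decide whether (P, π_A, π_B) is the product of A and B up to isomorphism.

Answer: VALID PRODUCT

Trace:
|A|·|B| = 5·2 = 10;  |P| = 10
Check the pairing map k ↦ (π_A(k), π_B(k)):
  0 : (1,1)
  1 : (0,0)
  2 : (3,0)
  3 : (0,1)
  4 : (3,1)
  5 : (4,0)
  6 : (2,1)
  7 : (2,0)
  8 : (4,1)
  9 : (1,0)
distinct pairs in image: 10 / 10 needed
  → bijection onto A×B; projections well-typed.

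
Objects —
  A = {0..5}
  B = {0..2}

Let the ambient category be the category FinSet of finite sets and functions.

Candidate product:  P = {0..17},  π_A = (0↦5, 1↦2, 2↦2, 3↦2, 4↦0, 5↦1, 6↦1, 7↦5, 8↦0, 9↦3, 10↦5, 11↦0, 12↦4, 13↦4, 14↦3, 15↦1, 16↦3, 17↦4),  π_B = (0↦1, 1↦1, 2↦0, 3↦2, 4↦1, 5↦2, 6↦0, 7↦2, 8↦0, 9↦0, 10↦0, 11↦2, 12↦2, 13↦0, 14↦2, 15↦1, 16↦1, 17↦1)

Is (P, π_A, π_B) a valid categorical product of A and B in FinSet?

Answer: VALID PRODUCT

Work:
|A|·|B| = 6·3 = 18;  |P| = 18
Check the pairing map k ↦ (π_A(k), π_B(k)):
  0 ↦ (5,1)
  1 ↦ (2,1)
  2 ↦ (2,0)
  3 ↦ (2,2)
  4 ↦ (0,1)
  5 ↦ (1,2)
  6 ↦ (1,0)
  7 ↦ (5,2)
  8 ↦ (0,0)
  9 ↦ (3,0)
  10 ↦ (5,0)
  11 ↦ (0,2)
  12 ↦ (4,2)
  13 ↦ (4,0)
  14 ↦ (3,2)
  15 ↦ (1,1)
  16 ↦ (3,1)
  17 ↦ (4,1)
distinct pairs in image: 18 / 18 needed
  → bijection onto A×B; projections well-typed.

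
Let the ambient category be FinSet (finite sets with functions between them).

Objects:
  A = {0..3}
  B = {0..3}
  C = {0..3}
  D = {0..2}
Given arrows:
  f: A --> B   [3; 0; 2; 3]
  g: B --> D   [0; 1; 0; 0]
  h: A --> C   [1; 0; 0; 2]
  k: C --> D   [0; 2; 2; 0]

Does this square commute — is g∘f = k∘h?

Answer: DOES NOT COMMUTE

Trace:
Along f;g (path 1):
  0 f-->3 g-->0
  1 f-->0 g-->0
  2 f-->2 g-->0
  3 f-->3 g-->0
  ⟦path⟧₁ = [0; 0; 0; 0]
Along h;k (path 2):
  0 h-->1 k-->2
  1 h-->0 k-->0
  2 h-->0 k-->0
  3 h-->2 k-->2
  ⟦path⟧₂ = [2; 0; 0; 2]
Equal? NO — does not commute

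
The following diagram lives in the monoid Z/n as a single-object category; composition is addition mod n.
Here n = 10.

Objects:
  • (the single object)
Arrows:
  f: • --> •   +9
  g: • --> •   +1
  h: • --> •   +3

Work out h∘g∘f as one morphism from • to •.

  0 +9≡9 +1≡0 +3≡3  (mod 10)
composite: +3

Answer: +3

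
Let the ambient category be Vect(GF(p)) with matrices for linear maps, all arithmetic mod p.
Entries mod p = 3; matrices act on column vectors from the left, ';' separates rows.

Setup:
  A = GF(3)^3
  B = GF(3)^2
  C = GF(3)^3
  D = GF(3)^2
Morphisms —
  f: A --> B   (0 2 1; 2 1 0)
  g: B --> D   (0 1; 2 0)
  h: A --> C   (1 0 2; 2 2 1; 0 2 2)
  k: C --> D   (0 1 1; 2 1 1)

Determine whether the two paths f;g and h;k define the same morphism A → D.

Path 1 = f;g:
  e0=⟨1,0,0⟩ f-->⟨0,2⟩ g-->⟨2,0⟩
  e1=⟨0,1,0⟩ f-->⟨2,1⟩ g-->⟨1,1⟩
  e2=⟨0,0,1⟩ f-->⟨1,0⟩ g-->⟨0,2⟩
  composite₁ = (2 1 0; 0 1 2)
Path 2 = h;k:
  e0=⟨1,0,0⟩ h-->⟨1,2,0⟩ k-->⟨2,1⟩
  e1=⟨0,1,0⟩ h-->⟨0,2,2⟩ k-->⟨1,1⟩
  e2=⟨0,0,1⟩ h-->⟨2,1,2⟩ k-->⟨0,1⟩
  composite₂ = (2 1 0; 1 1 1)
Equal? differ; not commutative

Answer: DOES NOT COMMUTE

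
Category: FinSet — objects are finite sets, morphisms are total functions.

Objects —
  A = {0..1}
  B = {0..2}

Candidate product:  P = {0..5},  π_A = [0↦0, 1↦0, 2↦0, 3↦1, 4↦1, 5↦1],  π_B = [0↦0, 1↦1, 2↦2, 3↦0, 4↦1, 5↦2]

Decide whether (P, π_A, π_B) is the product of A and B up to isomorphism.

|A|·|B| = 2·3 = 6;  |P| = 6
Check the pairing map k ↦ (π_A(k), π_B(k)):
  0 ↦ (0,0)
  1 ↦ (0,1)
  2 ↦ (0,2)
  3 ↦ (1,0)
  4 ↦ (1,1)
  5 ↦ (1,2)
distinct pairs in image: 6 / 6 needed
  → bijection onto A×B; projections well-typed.

Answer: VALID PRODUCT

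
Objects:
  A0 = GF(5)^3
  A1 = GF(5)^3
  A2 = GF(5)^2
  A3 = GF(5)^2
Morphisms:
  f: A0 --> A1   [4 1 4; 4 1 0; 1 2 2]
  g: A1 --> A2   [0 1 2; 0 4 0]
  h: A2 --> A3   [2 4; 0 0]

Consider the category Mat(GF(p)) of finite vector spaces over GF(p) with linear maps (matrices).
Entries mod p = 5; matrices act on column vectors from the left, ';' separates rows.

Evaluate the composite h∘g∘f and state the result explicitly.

Answer: [1 1 3; 0 0 0]

Work:
  e0=[1,0,0] f-->[4,4,1] g-->[1,1] h-->[1,0]
  e1=[0,1,0] f-->[1,1,2] g-->[0,4] h-->[1,0]
  e2=[0,0,1] f-->[4,0,2] g-->[4,0] h-->[3,0]
composite: [1 1 3; 0 0 0]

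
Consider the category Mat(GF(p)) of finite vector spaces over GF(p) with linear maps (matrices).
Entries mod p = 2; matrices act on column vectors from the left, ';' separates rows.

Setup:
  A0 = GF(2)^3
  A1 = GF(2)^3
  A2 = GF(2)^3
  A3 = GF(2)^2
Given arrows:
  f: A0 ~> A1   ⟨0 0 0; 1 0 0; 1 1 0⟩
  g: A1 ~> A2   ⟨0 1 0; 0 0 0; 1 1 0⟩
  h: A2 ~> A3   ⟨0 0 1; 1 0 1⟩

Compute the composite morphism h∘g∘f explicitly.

Answer: ⟨1 0 0; 0 0 0⟩

Derivation:
  e0=[1,0,0] f~>[0,1,1] g~>[1,0,1] h~>[1,0]
  e1=[0,1,0] f~>[0,0,1] g~>[0,0,0] h~>[0,0]
  e2=[0,0,1] f~>[0,0,0] g~>[0,0,0] h~>[0,0]
⟦path⟧: ⟨1 0 0; 0 0 0⟩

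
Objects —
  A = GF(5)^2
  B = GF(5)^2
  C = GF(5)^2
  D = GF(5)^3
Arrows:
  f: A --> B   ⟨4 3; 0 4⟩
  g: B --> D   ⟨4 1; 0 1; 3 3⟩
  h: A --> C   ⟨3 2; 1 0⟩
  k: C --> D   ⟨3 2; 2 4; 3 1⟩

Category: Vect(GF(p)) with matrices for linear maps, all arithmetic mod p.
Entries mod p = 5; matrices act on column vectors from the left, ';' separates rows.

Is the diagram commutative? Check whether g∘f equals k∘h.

Path 1 = f;g:
  e0=(1,0) f-->(4,0) g-->(1,0,2)
  e1=(0,1) f-->(3,4) g-->(1,4,1)
  result₁ = ⟨1 1; 0 4; 2 1⟩
Path 2 = h;k:
  e0=(1,0) h-->(3,1) k-->(1,0,0)
  e1=(0,1) h-->(2,0) k-->(1,4,1)
  result₂ = ⟨1 1; 0 4; 0 1⟩
Equal? distinct morphisms ✗

Answer: DOES NOT COMMUTE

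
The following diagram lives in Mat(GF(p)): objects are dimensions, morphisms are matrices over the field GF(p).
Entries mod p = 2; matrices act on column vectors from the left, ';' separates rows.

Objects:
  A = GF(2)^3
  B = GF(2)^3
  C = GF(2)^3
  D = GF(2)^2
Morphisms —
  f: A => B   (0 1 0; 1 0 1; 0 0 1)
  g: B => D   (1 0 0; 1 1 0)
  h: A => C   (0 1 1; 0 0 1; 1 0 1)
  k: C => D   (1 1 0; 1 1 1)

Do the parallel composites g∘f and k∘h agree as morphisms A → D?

Answer: COMMUTES

Trace:
Along f;g (path 1):
  e0=[1,0,0] f=>[0,1,0] g=>[0,1]
  e1=[0,1,0] f=>[1,0,0] g=>[1,1]
  e2=[0,0,1] f=>[0,1,1] g=>[0,1]
  composite₁ = (0 1 0; 1 1 1)
Along h;k (path 2):
  e0=[1,0,0] h=>[0,0,1] k=>[0,1]
  e1=[0,1,0] h=>[1,0,0] k=>[1,1]
  e2=[0,0,1] h=>[1,1,1] k=>[0,1]
  composite₂ = (0 1 0; 1 1 1)
Equal? equal; square commutes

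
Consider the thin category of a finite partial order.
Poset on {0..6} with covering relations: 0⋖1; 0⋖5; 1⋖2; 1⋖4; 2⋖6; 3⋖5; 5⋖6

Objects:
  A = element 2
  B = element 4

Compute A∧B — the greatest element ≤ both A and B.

Answer: A∧B = 1

Work:
Common predecessors of 2,4: {0,1}
  0 ≤ 1
  1 ≤ 1
glb = 1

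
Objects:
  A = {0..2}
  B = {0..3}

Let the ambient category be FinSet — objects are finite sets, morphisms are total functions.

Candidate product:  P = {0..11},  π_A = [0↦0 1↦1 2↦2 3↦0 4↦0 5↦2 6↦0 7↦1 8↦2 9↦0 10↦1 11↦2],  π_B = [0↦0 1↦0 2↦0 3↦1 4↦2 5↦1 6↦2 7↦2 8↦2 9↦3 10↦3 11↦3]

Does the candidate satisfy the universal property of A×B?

|A|·|B| = 3·4 = 12;  |P| = 12
Check the pairing map k ↦ (π_A(k), π_B(k)):
  0 ↦ (0,0)
  1 ↦ (1,0)
  2 ↦ (2,0)
  3 ↦ (0,1)
  4 ↦ (0,2)
  5 ↦ (2,1)
  6 ↦ (0,2)  ✗ repeats pair of k=4
  7 ↦ (1,2)
  8 ↦ (2,2)
  9 ↦ (0,3)
  10 ↦ (1,3)
  11 ↦ (2,3)
distinct pairs in image: 11 / 12 needed
  → (0,2) hit at k=4 and k=6

Answer: NOT A VALID PRODUCT — duplicate pair at indices 6,4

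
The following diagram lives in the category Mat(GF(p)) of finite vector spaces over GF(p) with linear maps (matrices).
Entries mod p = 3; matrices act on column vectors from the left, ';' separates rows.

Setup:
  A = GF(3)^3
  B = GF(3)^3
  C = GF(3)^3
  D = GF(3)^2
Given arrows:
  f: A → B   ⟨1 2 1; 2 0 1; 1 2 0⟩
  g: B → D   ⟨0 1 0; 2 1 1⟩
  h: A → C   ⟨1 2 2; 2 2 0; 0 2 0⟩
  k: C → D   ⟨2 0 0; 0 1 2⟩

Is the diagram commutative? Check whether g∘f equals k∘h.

Answer: DOES NOT COMMUTE

Work:
Path 1 = f;g:
  e0=⟨1,0,0⟩ f→⟨1,2,1⟩ g→⟨2,2⟩
  e1=⟨0,1,0⟩ f→⟨2,0,2⟩ g→⟨0,0⟩
  e2=⟨0,0,1⟩ f→⟨1,1,0⟩ g→⟨1,0⟩
  ⟦path⟧₁ = ⟨2 0 1; 2 0 0⟩
Path 2 = h;k:
  e0=⟨1,0,0⟩ h→⟨1,2,0⟩ k→⟨2,2⟩
  e1=⟨0,1,0⟩ h→⟨2,2,2⟩ k→⟨1,0⟩
  e2=⟨0,0,1⟩ h→⟨2,0,0⟩ k→⟨1,0⟩
  ⟦path⟧₂ = ⟨2 1 1; 2 0 0⟩
Equal? distinct morphisms ✗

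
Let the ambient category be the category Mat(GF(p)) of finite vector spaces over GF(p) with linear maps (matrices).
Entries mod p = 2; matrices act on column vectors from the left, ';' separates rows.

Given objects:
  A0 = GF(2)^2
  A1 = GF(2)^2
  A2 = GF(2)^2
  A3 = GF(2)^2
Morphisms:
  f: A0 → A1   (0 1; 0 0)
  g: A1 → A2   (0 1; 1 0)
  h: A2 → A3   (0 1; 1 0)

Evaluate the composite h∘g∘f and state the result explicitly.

  e0=(1,0) f→(0,0) g→(0,0) h→(0,0)
  e1=(0,1) f→(1,0) g→(0,1) h→(1,0)
result: (0 1; 0 0)

Answer: (0 1; 0 0)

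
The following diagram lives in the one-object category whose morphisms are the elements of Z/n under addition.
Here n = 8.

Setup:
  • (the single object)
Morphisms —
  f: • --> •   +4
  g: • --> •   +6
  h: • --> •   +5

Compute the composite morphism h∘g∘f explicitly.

Answer: +7

Trace:
  0 +4≡4 +6≡2 +5≡7  (mod 8)
result: +7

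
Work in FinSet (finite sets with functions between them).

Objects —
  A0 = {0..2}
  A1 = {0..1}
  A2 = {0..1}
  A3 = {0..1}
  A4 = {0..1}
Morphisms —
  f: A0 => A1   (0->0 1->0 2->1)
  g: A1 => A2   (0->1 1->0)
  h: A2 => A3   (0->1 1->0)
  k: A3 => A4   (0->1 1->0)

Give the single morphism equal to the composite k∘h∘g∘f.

  0 f=>0 g=>1 h=>0 k=>1
  1 f=>0 g=>1 h=>0 k=>1
  2 f=>1 g=>0 h=>1 k=>0
result: (0->1 1->1 2->0)

Answer: (0->1 1->1 2->0)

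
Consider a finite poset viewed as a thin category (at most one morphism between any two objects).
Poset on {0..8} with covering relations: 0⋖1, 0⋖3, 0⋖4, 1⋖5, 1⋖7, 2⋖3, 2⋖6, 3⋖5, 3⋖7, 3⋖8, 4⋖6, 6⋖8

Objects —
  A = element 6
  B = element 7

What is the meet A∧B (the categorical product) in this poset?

Answer: NO MEET EXISTS

Work:
Lower bounds of A=6 and B=7: {0,2}
  maximal lower bounds 0 and 2 are incomparable: neither 0⊑2 nor 2⊑0
→ no greatest lower bound exists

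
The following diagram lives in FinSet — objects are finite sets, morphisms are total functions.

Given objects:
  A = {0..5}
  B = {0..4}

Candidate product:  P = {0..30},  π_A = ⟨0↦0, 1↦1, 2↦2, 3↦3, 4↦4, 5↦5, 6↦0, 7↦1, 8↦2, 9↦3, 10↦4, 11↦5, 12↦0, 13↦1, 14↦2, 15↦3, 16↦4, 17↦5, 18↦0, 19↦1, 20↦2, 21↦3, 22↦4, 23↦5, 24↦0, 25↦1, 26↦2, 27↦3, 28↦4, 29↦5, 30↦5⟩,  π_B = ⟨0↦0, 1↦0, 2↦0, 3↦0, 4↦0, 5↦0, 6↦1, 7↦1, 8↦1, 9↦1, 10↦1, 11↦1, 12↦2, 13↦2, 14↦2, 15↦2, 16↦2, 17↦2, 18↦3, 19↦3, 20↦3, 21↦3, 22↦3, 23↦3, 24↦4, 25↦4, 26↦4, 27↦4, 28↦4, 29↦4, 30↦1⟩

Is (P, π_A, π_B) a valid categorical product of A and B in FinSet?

|A|·|B| = 6·5 = 30;  |P| = 31
  → cardinalities differ; no bijection possible.

Answer: NOT A VALID PRODUCT — |P|=31 ≠ |A|·|B|=30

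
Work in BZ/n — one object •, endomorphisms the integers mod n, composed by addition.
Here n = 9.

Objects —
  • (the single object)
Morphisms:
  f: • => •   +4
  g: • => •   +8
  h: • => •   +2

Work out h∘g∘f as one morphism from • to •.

Answer: +5

Derivation:
  0 +4≡4 +8≡3 +2≡5  (mod 9)
result: +5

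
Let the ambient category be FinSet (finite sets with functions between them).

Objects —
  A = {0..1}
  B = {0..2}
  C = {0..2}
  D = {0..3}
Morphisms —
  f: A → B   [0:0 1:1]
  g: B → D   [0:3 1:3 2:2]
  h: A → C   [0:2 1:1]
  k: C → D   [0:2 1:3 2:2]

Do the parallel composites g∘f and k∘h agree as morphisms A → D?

Answer: DOES NOT COMMUTE

Trace:
1) trace f;g:
  0 f→0 g→3
  1 f→1 g→3
  composite₁ = [0:3 1:3]
2) trace h;k:
  0 h→2 k→2
  1 h→1 k→3
  composite₂ = [0:2 1:3]
Equal? NO — does not commute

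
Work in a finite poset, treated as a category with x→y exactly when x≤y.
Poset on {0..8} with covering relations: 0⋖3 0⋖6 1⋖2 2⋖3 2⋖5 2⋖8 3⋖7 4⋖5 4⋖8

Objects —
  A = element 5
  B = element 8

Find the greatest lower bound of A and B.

Common predecessors of 5,8: {1,2,4}
  maximal lower bounds 2 and 4 are incomparable: neither 2<=4 nor 4<=2
→ no greatest lower bound exists

Answer: NO MEET EXISTS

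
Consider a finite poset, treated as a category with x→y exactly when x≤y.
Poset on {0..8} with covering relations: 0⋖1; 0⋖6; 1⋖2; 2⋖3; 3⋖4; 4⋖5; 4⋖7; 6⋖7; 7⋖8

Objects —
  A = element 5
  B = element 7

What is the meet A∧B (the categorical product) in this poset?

Answer: A∧B = 4

Trace:
Common predecessors of 5,7: {0,1,2,3,4}
  0 <= 4
  1 <= 4
  2 <= 4
  3 <= 4
  4 <= 4
glb = 4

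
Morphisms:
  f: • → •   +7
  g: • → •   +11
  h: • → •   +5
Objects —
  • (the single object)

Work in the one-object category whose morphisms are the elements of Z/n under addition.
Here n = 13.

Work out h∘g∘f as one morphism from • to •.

Answer: +10

Trace:
  0 +7≡7 +11≡5 +5≡10  (mod 13)
⟦path⟧: +10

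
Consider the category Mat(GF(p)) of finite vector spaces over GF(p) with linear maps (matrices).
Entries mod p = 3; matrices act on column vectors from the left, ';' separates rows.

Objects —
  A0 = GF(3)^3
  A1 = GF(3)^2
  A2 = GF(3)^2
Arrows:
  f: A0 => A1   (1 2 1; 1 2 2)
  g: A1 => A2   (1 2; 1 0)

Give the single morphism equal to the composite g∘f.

Answer: (0 0 2; 1 2 1)

Trace:
  e0=[1,0,0] f=>[1,1] g=>[0,1]
  e1=[0,1,0] f=>[2,2] g=>[0,2]
  e2=[0,0,1] f=>[1,2] g=>[2,1]
result: (0 0 2; 1 2 1)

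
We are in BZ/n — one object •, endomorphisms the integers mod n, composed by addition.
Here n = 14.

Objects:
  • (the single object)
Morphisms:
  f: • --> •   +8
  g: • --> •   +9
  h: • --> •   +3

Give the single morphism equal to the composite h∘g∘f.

Answer: +6

Trace:
  0 +8≡8 +9≡3 +3≡6  (mod 14)
composite: +6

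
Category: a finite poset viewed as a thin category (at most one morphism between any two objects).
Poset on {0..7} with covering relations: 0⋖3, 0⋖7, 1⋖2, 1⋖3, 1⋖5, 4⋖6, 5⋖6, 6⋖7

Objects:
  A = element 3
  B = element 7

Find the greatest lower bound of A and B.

Answer: NO MEET EXISTS

Work:
Common predecessors of 3,7: {0,1}
  maximal lower bounds 0 and 1 are incomparable: neither 0⊑1 nor 1⊑0
→ no greatest lower bound exists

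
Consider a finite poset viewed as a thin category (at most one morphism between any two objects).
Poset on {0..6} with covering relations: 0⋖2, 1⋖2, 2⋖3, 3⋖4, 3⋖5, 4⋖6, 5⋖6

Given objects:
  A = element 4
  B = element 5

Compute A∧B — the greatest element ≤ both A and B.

Answer: A∧B = 3

Derivation:
{x : x<=A ∧ x<=B} = {0,1,2,3}  (A=4, B=5)
  0 <= 3
  1 <= 3
  2 <= 3
  3 <= 3
glb = 3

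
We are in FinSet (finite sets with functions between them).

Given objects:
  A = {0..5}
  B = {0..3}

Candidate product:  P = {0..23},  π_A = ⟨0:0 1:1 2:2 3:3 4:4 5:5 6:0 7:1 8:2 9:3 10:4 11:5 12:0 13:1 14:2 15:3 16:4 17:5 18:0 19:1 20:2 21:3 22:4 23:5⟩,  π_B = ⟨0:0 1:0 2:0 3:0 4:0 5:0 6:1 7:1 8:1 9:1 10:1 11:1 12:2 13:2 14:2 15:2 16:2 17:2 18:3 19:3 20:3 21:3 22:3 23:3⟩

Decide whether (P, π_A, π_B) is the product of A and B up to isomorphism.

Answer: VALID PRODUCT

Derivation:
|A|·|B| = 6·4 = 24;  |P| = 24
Check the pairing map k ↦ (π_A(k), π_B(k)):
  0 : (0,0)
  1 : (1,0)
  2 : (2,0)
  3 : (3,0)
  4 : (4,0)
  5 : (5,0)
  6 : (0,1)
  7 : (1,1)
  8 : (2,1)
  9 : (3,1)
  10 : (4,1)
  11 : (5,1)
  12 : (0,2)
  13 : (1,2)
  14 : (2,2)
  15 : (3,2)
  16 : (4,2)
  17 : (5,2)
  18 : (0,3)
  19 : (1,3)
  20 : (2,3)
  21 : (3,3)
  22 : (4,3)
  23 : (5,3)
distinct pairs in image: 24 / 24 needed
  → bijection onto A×B; projections well-typed.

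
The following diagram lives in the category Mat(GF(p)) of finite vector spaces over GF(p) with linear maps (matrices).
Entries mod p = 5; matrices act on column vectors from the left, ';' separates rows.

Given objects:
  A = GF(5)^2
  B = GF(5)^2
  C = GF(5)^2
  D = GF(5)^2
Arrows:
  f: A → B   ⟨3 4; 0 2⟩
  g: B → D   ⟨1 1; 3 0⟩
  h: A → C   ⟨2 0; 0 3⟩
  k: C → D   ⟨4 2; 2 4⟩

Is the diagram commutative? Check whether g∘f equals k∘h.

Answer: COMMUTES

Derivation:
1) trace f;g:
  e0=(1,0) f→(3,0) g→(3,4)
  e1=(0,1) f→(4,2) g→(1,2)
  ⟦path⟧₁ = ⟨3 1; 4 2⟩
2) trace h;k:
  e0=(1,0) h→(2,0) k→(3,4)
  e1=(0,1) h→(0,3) k→(1,2)
  ⟦path⟧₂ = ⟨3 1; 4 2⟩
Equal? equal; square commutes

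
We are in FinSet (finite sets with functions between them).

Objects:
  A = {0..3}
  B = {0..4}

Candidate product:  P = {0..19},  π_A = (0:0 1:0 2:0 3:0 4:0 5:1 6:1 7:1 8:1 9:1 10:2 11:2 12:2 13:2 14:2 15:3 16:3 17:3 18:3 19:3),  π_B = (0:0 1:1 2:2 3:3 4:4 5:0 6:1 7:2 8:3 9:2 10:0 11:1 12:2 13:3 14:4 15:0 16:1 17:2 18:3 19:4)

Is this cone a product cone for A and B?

|A|·|B| = 4·5 = 20;  |P| = 20
Check the pairing map k ↦ (π_A(k), π_B(k)):
  0 : (0,0)
  1 : (0,1)
  2 : (0,2)
  3 : (0,3)
  4 : (0,4)
  5 : (1,0)
  6 : (1,1)
  7 : (1,2)
  8 : (1,3)
  9 : (1,2)  ✗ repeats pair of k=7
  10 : (2,0)
  11 : (2,1)
  12 : (2,2)
  13 : (2,3)
  14 : (2,4)
  15 : (3,0)
  16 : (3,1)
  17 : (3,2)
  18 : (3,3)
  19 : (3,4)
distinct pairs in image: 19 / 20 needed
  → (1,2) hit at k=7 and k=9

Answer: NOT A VALID PRODUCT — duplicate pair at indices 7,9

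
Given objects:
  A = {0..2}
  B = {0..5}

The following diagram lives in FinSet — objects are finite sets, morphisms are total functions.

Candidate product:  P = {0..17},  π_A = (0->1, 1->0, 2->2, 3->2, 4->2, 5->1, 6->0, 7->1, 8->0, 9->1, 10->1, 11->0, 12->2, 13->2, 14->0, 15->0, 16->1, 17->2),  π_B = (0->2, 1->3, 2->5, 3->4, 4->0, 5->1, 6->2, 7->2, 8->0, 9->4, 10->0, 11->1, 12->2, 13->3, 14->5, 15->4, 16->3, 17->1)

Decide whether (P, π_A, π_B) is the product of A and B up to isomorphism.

Answer: NOT A VALID PRODUCT — duplicate pair at indices 0,7

Derivation:
|A|·|B| = 3·6 = 18;  |P| = 18
Check the pairing map k ↦ (π_A(k), π_B(k)):
  0 -> (1,2)
  1 -> (0,3)
  2 -> (2,5)
  3 -> (2,4)
  4 -> (2,0)
  5 -> (1,1)
  6 -> (0,2)
  7 -> (1,2)  ✗ repeats pair of k=0
  8 -> (0,0)
  9 -> (1,4)
  10 -> (1,0)
  11 -> (0,1)
  12 -> (2,2)
  13 -> (2,3)
  14 -> (0,5)
  15 -> (0,4)
  16 -> (1,3)
  17 -> (2,1)
distinct pairs in image: 17 / 18 needed
  → (1,2) hit at k=0 and k=7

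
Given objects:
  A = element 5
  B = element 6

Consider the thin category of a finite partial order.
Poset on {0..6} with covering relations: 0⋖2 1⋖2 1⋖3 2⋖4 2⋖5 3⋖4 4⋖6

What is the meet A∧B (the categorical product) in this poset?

Answer: A∧B = 2

Derivation:
Common predecessors of 5,6: {0,1,2}
  0 ≤ 2
  1 ≤ 2
  2 ≤ 2
glb = 2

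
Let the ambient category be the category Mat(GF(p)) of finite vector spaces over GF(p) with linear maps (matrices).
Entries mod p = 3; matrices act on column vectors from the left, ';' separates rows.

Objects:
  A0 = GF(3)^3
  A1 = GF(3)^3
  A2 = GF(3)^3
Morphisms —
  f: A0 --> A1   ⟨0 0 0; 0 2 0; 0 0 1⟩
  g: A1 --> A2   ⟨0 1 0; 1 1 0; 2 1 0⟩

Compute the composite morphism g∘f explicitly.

  e0=(1,0,0) f-->(0,0,0) g-->(0,0,0)
  e1=(0,1,0) f-->(0,2,0) g-->(2,2,2)
  e2=(0,0,1) f-->(0,0,1) g-->(0,0,0)
result: ⟨0 2 0; 0 2 0; 0 2 0⟩

Answer: ⟨0 2 0; 0 2 0; 0 2 0⟩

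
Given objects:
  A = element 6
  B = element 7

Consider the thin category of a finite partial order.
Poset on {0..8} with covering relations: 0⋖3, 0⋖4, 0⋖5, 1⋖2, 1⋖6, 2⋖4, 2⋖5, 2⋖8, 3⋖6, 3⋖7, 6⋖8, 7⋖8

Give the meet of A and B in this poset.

{x : x≤A ∧ x≤B} = {0,3}  (A=6, B=7)
  0 ≤ 3
  3 ≤ 3
glb = 3

Answer: A∧B = 3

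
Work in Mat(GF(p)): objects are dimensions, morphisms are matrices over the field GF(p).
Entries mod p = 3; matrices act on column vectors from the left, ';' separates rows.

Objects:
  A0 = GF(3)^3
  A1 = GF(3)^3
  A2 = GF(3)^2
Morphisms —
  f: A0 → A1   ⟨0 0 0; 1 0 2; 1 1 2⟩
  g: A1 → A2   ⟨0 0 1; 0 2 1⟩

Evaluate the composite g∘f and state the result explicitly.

Answer: ⟨1 1 2; 0 1 0⟩

Derivation:
  e0=⟨1,0,0⟩ f→⟨0,1,1⟩ g→⟨1,0⟩
  e1=⟨0,1,0⟩ f→⟨0,0,1⟩ g→⟨1,1⟩
  e2=⟨0,0,1⟩ f→⟨0,2,2⟩ g→⟨2,0⟩
result: ⟨1 1 2; 0 1 0⟩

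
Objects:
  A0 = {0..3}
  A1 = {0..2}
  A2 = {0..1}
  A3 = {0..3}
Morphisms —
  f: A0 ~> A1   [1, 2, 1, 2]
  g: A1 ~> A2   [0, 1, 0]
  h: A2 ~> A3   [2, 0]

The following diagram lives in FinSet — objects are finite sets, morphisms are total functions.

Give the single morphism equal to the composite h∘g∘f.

  0 f~>1 g~>1 h~>0
  1 f~>2 g~>0 h~>2
  2 f~>1 g~>1 h~>0
  3 f~>2 g~>0 h~>2
⟦path⟧: [0, 2, 0, 2]

Answer: [0, 2, 0, 2]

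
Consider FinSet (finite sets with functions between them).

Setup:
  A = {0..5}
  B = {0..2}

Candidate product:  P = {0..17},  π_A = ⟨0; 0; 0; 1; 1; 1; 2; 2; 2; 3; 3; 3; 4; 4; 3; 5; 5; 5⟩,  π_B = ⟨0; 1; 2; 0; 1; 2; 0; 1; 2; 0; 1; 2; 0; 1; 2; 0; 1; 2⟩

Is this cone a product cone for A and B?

Answer: NOT A VALID PRODUCT — duplicate pair at indices 11,14

Work:
|A|·|B| = 6·3 = 18;  |P| = 18
Check the pairing map k ↦ (π_A(k), π_B(k)):
  0 : (0,0)
  1 : (0,1)
  2 : (0,2)
  3 : (1,0)
  4 : (1,1)
  5 : (1,2)
  6 : (2,0)
  7 : (2,1)
  8 : (2,2)
  9 : (3,0)
  10 : (3,1)
  11 : (3,2)
  12 : (4,0)
  13 : (4,1)
  14 : (3,2)  ✗ repeats pair of k=11
  15 : (5,0)
  16 : (5,1)
  17 : (5,2)
distinct pairs in image: 17 / 18 needed
  → (3,2) hit at k=11 and k=14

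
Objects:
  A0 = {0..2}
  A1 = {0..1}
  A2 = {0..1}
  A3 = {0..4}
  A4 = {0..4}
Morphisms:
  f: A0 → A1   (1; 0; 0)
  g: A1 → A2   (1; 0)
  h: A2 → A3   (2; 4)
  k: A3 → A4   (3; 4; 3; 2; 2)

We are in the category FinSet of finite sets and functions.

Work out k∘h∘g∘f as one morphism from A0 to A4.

  0 f→1 g→0 h→2 k→3
  1 f→0 g→1 h→4 k→2
  2 f→0 g→1 h→4 k→2
result: (3; 2; 2)

Answer: (3; 2; 2)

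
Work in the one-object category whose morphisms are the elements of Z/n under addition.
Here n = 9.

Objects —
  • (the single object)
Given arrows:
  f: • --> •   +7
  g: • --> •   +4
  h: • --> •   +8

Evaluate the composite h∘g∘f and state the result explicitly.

  0 +7≡7 +4≡2 +8≡1  (mod 9)
⟦path⟧: +1

Answer: +1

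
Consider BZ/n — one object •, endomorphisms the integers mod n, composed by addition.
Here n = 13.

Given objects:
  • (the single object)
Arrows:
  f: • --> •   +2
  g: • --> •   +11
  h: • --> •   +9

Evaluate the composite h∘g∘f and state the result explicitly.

  0 +2≡2 +11≡0 +9≡9  (mod 13)
result: +9

Answer: +9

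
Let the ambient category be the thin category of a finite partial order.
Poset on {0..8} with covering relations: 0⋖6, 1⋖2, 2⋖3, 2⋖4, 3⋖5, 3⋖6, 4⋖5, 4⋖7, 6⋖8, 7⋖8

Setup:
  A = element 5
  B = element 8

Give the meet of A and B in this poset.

Answer: NO MEET EXISTS

Derivation:
Lower bounds of A=5 and B=8: {1,2,3,4}
  maximal lower bounds 3 and 4 are incomparable: neither 3<=4 nor 4<=3
→ no greatest lower bound exists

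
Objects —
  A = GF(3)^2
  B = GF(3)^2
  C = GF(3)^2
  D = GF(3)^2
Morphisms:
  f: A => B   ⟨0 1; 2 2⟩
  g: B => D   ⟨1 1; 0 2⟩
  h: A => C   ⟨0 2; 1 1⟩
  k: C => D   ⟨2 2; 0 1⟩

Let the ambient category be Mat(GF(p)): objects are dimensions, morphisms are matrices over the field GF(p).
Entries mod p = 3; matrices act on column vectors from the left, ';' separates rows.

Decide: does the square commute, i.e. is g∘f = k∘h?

Along f;g (path 1):
  e0=(1,0) f=>(0,2) g=>(2,1)
  e1=(0,1) f=>(1,2) g=>(0,1)
  ⟦path⟧₁ = ⟨2 0; 1 1⟩
Along h;k (path 2):
  e0=(1,0) h=>(0,1) k=>(2,1)
  e1=(0,1) h=>(2,1) k=>(0,1)
  ⟦path⟧₂ = ⟨2 0; 1 1⟩
Equal? equal; square commutes

Answer: COMMUTES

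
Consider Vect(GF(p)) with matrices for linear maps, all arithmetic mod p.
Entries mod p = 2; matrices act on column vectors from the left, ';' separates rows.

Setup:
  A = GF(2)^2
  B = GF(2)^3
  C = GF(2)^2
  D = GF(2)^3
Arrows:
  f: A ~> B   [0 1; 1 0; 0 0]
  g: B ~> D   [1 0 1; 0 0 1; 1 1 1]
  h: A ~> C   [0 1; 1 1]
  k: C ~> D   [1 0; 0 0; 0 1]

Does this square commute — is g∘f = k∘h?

Along f;g (path 1):
  e0=[1,0] f~>[0,1,0] g~>[0,0,1]
  e1=[0,1] f~>[1,0,0] g~>[1,0,1]
  ⟦path⟧₁ = [0 1; 0 0; 1 1]
Along h;k (path 2):
  e0=[1,0] h~>[0,1] k~>[0,0,1]
  e1=[0,1] h~>[1,1] k~>[1,0,1]
  ⟦path⟧₂ = [0 1; 0 0; 1 1]
Equal? equal; square commutes

Answer: COMMUTES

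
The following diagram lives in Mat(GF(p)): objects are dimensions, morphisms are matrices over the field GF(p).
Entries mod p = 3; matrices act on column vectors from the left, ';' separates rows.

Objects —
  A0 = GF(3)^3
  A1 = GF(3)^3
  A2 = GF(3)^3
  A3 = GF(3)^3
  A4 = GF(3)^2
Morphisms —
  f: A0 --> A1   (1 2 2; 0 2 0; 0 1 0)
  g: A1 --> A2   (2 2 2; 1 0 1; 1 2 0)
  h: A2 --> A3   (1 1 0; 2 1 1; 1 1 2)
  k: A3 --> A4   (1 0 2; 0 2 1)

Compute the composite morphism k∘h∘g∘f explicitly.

  e0=(1,0,0) f-->(1,0,0) g-->(2,1,1) h-->(0,0,2) k-->(1,2)
  e1=(0,1,0) f-->(2,2,1) g-->(1,0,0) h-->(1,2,1) k-->(0,2)
  e2=(0,0,1) f-->(2,0,0) g-->(1,2,2) h-->(0,0,1) k-->(2,1)
result: (1 0 2; 2 2 1)

Answer: (1 0 2; 2 2 1)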